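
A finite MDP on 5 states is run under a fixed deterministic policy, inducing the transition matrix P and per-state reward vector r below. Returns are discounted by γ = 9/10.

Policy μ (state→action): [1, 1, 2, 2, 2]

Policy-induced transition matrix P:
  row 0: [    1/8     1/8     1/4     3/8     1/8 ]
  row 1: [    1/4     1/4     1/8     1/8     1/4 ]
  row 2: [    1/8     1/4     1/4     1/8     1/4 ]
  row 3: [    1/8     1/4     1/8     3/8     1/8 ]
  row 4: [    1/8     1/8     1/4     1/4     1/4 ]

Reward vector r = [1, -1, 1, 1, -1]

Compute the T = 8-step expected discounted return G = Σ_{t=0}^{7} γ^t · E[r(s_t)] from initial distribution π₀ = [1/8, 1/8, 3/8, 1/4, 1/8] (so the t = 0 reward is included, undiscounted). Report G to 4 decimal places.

G = 1.3472

t=0: π = [0.1250, 0.1250, 0.3750, 0.2500, 0.1250], E[r] = 0.5000, γ^t·E[r] = 0.500000, running G = 0.500000
t=1: π = [0.1406, 0.2188, 0.2031, 0.2344, 0.2031], E[r] = 0.1563, γ^t·E[r] = 0.140625, running G = 0.640625
t=2: π = [0.1523, 0.2070, 0.1934, 0.2441, 0.2031], E[r] = 0.1797, γ^t·E[r] = 0.145547, running G = 0.786172
t=3: π = [0.1509, 0.2056, 0.1936, 0.2495, 0.2004], E[r] = 0.1880, γ^t·E[r] = 0.137043, running G = 0.923215
t=4: π = [0.1507, 0.2061, 0.1931, 0.2502, 0.2000], E[r] = 0.1879, γ^t·E[r] = 0.123299, running G = 1.046514
t=5: π = [0.1508, 0.2062, 0.1930, 0.2502, 0.1999], E[r] = 0.1879, γ^t·E[r] = 0.110938, running G = 1.157452
t=6: π = [0.1508, 0.2062, 0.1930, 0.2502, 0.1999], E[r] = 0.1879, γ^t·E[r] = 0.099861, running G = 1.257313
t=7: π = [0.1508, 0.2062, 0.1930, 0.2502, 0.1999], E[r] = 0.1879, γ^t·E[r] = 0.089878, running G = 1.347191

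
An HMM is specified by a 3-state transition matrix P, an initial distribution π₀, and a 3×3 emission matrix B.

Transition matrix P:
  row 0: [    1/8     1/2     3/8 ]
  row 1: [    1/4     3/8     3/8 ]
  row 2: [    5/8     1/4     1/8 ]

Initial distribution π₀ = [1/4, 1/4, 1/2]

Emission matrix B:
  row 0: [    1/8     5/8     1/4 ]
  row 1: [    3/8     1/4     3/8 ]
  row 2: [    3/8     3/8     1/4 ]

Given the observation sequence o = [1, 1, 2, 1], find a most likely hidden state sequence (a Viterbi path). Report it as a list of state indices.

t=0: δ = [1.562e-01, 6.250e-02, 1.875e-01]  (obs o_0=1)
t=1: δ = [7.324e-02, 1.953e-02, 2.197e-02]  ψ = [2, 0, 0]  (obs o_1=1)
t=2: δ = [3.433e-03, 1.373e-02, 6.866e-03]  ψ = [2, 0, 0]  (obs o_2=2)
t=3: δ = [2.682e-03, 1.287e-03, 1.931e-03]  ψ = [2, 1, 1]  (obs o_3=1)
backtrack: best end state = 0; path = [2, 0, 2, 0]

path = [2, 0, 2, 0]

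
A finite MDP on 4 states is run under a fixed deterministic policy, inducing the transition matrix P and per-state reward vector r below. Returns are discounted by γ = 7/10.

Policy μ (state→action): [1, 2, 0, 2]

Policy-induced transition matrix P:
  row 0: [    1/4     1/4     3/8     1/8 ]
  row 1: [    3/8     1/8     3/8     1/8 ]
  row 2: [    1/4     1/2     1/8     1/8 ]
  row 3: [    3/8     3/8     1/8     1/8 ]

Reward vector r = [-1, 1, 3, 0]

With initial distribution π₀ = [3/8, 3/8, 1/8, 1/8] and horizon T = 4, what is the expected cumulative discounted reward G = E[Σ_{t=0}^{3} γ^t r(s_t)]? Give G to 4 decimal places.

t=0: π = [0.3750, 0.3750, 0.1250, 0.1250], E[r] = 0.3750, γ^t·E[r] = 0.375000, running G = 0.375000
t=1: π = [0.3125, 0.2500, 0.3125, 0.1250], E[r] = 0.8750, γ^t·E[r] = 0.612500, running G = 0.987500
t=2: π = [0.2969, 0.3125, 0.2656, 0.1250], E[r] = 0.8125, γ^t·E[r] = 0.398125, running G = 1.385625
t=3: π = [0.3047, 0.2930, 0.2773, 0.1250], E[r] = 0.8203, γ^t·E[r] = 0.281367, running G = 1.666992

G = 1.6670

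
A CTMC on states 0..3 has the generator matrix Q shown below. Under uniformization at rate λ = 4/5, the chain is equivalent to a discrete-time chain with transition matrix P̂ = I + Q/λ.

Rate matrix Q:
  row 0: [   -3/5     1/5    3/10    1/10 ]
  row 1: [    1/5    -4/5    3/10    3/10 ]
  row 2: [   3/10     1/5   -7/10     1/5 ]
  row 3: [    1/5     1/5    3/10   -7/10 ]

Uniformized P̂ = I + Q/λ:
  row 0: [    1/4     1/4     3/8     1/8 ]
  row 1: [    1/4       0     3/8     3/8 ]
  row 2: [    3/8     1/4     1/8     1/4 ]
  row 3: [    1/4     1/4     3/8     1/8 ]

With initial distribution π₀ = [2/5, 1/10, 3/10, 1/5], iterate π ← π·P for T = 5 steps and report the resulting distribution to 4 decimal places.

t=0: π = [0.4000, 0.1000, 0.3000, 0.2000]
t=1: π = [0.2875, 0.2250, 0.3000, 0.1875]
t=2: π = [0.2875, 0.1938, 0.3000, 0.2188]
t=3: π = [0.2875, 0.2016, 0.3000, 0.2109]
t=4: π = [0.2875, 0.1996, 0.3000, 0.2129]
t=5: π = [0.2875, 0.2001, 0.3000, 0.2124]

π = [0.2875, 0.2001, 0.3000, 0.2124]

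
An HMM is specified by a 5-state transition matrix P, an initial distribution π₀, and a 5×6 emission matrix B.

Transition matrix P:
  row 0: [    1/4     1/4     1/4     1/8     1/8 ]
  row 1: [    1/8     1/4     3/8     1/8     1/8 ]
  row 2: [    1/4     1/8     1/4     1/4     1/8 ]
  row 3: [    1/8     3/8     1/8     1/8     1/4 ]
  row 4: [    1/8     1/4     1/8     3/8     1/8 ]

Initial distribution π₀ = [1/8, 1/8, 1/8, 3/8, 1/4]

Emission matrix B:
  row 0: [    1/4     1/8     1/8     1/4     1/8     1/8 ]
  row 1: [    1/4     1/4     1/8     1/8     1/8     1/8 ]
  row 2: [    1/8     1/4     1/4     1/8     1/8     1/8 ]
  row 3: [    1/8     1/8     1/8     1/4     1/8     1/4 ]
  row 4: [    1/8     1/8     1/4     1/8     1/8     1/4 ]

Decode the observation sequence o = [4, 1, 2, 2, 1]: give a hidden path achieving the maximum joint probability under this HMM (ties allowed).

t=0: δ = [1.562e-02, 1.562e-02, 1.562e-02, 4.688e-02, 3.125e-02]  (obs o_0=4)
t=1: δ = [7.324e-04, 4.395e-03, 1.465e-03, 1.465e-03, 1.465e-03]  ψ = [3, 3, 1, 4, 3]  (obs o_1=1)
t=2: δ = [6.866e-05, 1.373e-04, 4.120e-04, 6.866e-05, 1.373e-04]  ψ = [1, 1, 1, 1, 1]  (obs o_2=2)
t=3: δ = [1.287e-05, 6.437e-06, 2.575e-05, 1.287e-05, 1.287e-05]  ψ = [2, 2, 2, 2, 2]  (obs o_3=2)
t=4: δ = [8.047e-07, 1.207e-06, 1.609e-06, 8.047e-07, 4.023e-07]  ψ = [2, 3, 2, 2, 2]  (obs o_4=1)
backtrack: best end state = 2; path = [3, 1, 2, 2, 2]

path = [3, 1, 2, 2, 2]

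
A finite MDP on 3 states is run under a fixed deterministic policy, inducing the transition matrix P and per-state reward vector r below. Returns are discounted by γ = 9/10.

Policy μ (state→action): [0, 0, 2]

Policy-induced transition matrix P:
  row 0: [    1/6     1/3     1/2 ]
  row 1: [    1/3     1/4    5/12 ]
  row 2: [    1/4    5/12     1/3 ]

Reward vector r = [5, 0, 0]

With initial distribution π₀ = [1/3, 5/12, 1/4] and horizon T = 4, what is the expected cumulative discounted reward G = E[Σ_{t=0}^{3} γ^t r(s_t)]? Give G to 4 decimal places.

t=0: π = [0.3333, 0.4167, 0.2500], E[r] = 1.6667, γ^t·E[r] = 1.666667, running G = 1.666667
t=1: π = [0.2569, 0.3194, 0.4236], E[r] = 1.2847, γ^t·E[r] = 1.156250, running G = 2.822917
t=2: π = [0.2552, 0.3420, 0.4028], E[r] = 1.2760, γ^t·E[r] = 1.033594, running G = 3.856510
t=3: π = [0.2572, 0.3384, 0.4044], E[r] = 1.2862, γ^t·E[r] = 0.937617, running G = 4.794128

G = 4.7941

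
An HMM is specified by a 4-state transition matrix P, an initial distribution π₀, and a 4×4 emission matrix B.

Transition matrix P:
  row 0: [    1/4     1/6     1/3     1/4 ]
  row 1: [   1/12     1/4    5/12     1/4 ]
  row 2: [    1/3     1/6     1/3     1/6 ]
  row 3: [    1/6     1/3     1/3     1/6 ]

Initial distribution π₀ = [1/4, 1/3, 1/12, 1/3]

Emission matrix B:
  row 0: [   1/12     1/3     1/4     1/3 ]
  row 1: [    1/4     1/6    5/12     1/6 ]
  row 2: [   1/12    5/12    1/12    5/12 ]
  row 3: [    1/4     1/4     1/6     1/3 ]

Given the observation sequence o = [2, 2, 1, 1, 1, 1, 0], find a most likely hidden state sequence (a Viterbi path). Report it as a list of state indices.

path = [1, 1, 2, 2, 2, 0, 3]

t=0: δ = [6.250e-02, 1.389e-01, 6.944e-03, 5.556e-02]  (obs o_0=2)
t=1: δ = [3.906e-03, 1.447e-02, 4.823e-03, 5.787e-03]  ψ = [0, 1, 1, 1]  (obs o_1=2)
t=2: δ = [5.358e-04, 6.028e-04, 2.512e-03, 9.042e-04]  ψ = [2, 1, 1, 1]  (obs o_2=1)
t=3: δ = [2.791e-04, 6.977e-05, 3.489e-04, 1.047e-04]  ψ = [2, 2, 2, 2]  (obs o_3=1)
t=4: δ = [3.876e-05, 9.690e-06, 4.845e-05, 1.744e-05]  ψ = [2, 2, 2, 0]  (obs o_4=1)
t=5: δ = [5.384e-06, 1.346e-06, 6.729e-06, 2.423e-06]  ψ = [2, 2, 2, 0]  (obs o_5=1)
t=6: δ = [1.869e-07, 2.804e-07, 1.869e-07, 3.365e-07]  ψ = [2, 2, 2, 0]  (obs o_6=0)
backtrack: best end state = 3; path = [1, 1, 2, 2, 2, 0, 3]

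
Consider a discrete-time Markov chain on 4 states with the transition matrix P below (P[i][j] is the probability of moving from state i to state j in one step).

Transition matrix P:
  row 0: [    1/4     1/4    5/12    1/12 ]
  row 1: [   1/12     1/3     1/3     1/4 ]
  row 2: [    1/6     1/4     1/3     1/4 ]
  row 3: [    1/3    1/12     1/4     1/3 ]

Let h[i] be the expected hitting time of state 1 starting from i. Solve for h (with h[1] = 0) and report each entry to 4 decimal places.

h = [4.5804, 0.0000, 4.7319, 5.5647]

First-step conditioning: h[1] = 0; for i ≠ 1, h[i] = 1 + Σ_k P[i][k]·h[k].
  h[0] = 1 + 1/4·h[0] + 5/12·h[2] + 1/12·h[3]
  h[2] = 1 + 1/6·h[0] + 1/3·h[2] + 1/4·h[3]
  h[3] = 1 + 1/3·h[0] + 1/4·h[2] + 1/3·h[3]
Solving the 3×3 linear system over states ≠ 1 gives exactly h = [1452/317, 0, 1500/317, 1764/317] (h[1] = 0 is the target).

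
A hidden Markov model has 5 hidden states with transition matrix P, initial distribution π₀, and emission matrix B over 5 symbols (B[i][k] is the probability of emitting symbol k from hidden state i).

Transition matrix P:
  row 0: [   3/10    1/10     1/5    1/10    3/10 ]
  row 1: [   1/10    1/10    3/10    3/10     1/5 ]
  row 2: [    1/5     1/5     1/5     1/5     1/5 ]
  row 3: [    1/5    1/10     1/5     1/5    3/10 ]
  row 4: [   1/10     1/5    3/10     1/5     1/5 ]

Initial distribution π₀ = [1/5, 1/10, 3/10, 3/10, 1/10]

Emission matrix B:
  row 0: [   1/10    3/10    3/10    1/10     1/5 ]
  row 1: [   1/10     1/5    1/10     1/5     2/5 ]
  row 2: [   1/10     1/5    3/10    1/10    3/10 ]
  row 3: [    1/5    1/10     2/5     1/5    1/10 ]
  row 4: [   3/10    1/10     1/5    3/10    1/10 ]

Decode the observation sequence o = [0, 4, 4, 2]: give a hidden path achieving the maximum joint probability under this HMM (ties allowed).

path = [3, 2, 1, 3]

t=0: δ = [2.000e-02, 1.000e-02, 3.000e-02, 6.000e-02, 3.000e-02]  (obs o_0=0)
t=1: δ = [2.400e-03, 2.400e-03, 3.600e-03, 1.200e-03, 1.800e-03]  ψ = [3, 2, 3, 3, 3]  (obs o_1=4)
t=2: δ = [1.440e-04, 2.880e-04, 2.160e-04, 7.200e-05, 7.200e-05]  ψ = [0, 2, 1, 1, 0]  (obs o_2=4)
t=3: δ = [1.296e-05, 4.320e-06, 2.592e-05, 3.456e-05, 1.152e-05]  ψ = [0, 2, 1, 1, 1]  (obs o_3=2)
backtrack: best end state = 3; path = [3, 2, 1, 3]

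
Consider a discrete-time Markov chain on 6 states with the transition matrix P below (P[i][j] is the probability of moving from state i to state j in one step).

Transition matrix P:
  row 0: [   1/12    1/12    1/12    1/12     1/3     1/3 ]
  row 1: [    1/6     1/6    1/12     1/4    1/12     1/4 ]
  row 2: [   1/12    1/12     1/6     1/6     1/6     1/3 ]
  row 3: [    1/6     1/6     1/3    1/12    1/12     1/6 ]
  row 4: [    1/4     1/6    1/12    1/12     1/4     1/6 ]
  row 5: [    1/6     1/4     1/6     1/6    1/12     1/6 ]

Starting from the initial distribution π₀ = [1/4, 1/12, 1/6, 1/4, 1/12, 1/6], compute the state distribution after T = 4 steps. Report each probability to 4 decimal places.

π = [0.1547, 0.1605, 0.1506, 0.1419, 0.1615, 0.2309]

t=0: π = [0.2500, 0.0833, 0.1667, 0.2500, 0.0833, 0.1667]
t=1: π = [0.1389, 0.1458, 0.1736, 0.1250, 0.1736, 0.2431]
t=2: π = [0.1551, 0.1609, 0.1493, 0.1424, 0.1615, 0.2309]
t=3: π = [0.1548, 0.1605, 0.1506, 0.1418, 0.1615, 0.2308]
t=4: π = [0.1547, 0.1605, 0.1506, 0.1419, 0.1615, 0.2309]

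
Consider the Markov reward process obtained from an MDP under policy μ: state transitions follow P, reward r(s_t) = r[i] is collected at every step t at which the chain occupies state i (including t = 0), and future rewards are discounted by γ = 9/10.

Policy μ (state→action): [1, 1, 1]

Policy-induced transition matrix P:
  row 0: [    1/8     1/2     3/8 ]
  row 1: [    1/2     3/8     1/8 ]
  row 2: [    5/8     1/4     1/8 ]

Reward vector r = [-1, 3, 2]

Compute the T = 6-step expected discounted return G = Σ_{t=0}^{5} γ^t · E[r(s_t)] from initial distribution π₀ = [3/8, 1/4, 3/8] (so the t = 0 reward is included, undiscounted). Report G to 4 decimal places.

G = 5.6475

t=0: π = [0.3750, 0.2500, 0.3750], E[r] = 1.1250, γ^t·E[r] = 1.125000, running G = 1.125000
t=1: π = [0.4063, 0.3750, 0.2188], E[r] = 1.1563, γ^t·E[r] = 1.040625, running G = 2.165625
t=2: π = [0.3750, 0.3984, 0.2266], E[r] = 1.2734, γ^t·E[r] = 1.031484, running G = 3.197109
t=3: π = [0.3877, 0.3936, 0.2188], E[r] = 1.2305, γ^t·E[r] = 0.897012, running G = 4.094121
t=4: π = [0.3820, 0.3961, 0.2219], E[r] = 1.2502, γ^t·E[r] = 0.820285, running G = 4.914406
t=5: π = [0.3845, 0.3950, 0.2205], E[r] = 1.2415, γ^t·E[r] = 0.733085, running G = 5.647491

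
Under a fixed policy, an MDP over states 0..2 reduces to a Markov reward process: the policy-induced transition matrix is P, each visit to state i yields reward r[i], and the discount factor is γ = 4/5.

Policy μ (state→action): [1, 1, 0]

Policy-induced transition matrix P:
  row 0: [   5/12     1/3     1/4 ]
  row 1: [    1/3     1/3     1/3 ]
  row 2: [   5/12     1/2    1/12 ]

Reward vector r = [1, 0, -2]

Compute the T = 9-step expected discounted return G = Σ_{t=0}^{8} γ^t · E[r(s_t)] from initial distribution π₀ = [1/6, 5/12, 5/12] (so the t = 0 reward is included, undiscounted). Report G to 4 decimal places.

t=0: π = [0.1667, 0.4167, 0.4167], E[r] = -0.6667, γ^t·E[r] = -0.666667, running G = -0.666667
t=1: π = [0.3819, 0.4028, 0.2153], E[r] = -0.0486, γ^t·E[r] = -0.038889, running G = -0.705556
t=2: π = [0.3831, 0.3692, 0.2477], E[r] = -0.1123, γ^t·E[r] = -0.071852, running G = -0.777407
t=3: π = [0.3859, 0.3746, 0.2395], E[r] = -0.0931, γ^t·E[r] = -0.047654, running G = -0.825062
t=4: π = [0.3854, 0.3732, 0.2413], E[r] = -0.0972, γ^t·E[r] = -0.039796, running G = -0.864858
t=5: π = [0.3856, 0.3736, 0.2409], E[r] = -0.0962, γ^t·E[r] = -0.031526, running G = -0.896384
t=6: π = [0.3855, 0.3735, 0.2410], E[r] = -0.0964, γ^t·E[r] = -0.025277, running G = -0.921661
t=7: π = [0.3855, 0.3735, 0.2410], E[r] = -0.0964, γ^t·E[r] = -0.020212, running G = -0.941873
t=8: π = [0.3855, 0.3735, 0.2410], E[r] = -0.0964, γ^t·E[r] = -0.016171, running G = -0.958044

G = -0.9580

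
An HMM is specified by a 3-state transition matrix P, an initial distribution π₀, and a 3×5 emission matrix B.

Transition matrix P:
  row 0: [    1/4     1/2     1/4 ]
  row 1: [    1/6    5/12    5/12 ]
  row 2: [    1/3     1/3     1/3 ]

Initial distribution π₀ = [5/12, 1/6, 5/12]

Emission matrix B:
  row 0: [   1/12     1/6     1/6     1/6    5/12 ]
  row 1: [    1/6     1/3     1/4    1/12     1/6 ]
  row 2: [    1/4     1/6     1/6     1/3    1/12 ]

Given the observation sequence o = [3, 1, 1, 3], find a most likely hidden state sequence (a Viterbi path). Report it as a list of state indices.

path = [2, 1, 1, 2]

t=0: δ = [6.944e-02, 1.389e-02, 1.389e-01]  (obs o_0=3)
t=1: δ = [7.716e-03, 1.543e-02, 7.716e-03]  ψ = [2, 2, 2]  (obs o_1=1)
t=2: δ = [4.287e-04, 2.143e-03, 1.072e-03]  ψ = [1, 1, 1]  (obs o_2=1)
t=3: δ = [5.954e-05, 7.442e-05, 2.977e-04]  ψ = [1, 1, 1]  (obs o_3=3)
backtrack: best end state = 2; path = [2, 1, 1, 2]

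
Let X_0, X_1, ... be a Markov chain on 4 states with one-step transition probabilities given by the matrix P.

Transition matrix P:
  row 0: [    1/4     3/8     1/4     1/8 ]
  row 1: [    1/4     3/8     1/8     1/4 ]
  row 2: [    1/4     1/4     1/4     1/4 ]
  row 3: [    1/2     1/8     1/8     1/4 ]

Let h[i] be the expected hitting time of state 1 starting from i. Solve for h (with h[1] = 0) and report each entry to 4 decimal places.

h = [3.3043, 0.0000, 3.8261, 4.1739]

First-step conditioning: h[1] = 0; for i ≠ 1, h[i] = 1 + Σ_k P[i][k]·h[k].
  h[0] = 1 + 1/4·h[0] + 1/4·h[2] + 1/8·h[3]
  h[2] = 1 + 1/4·h[0] + 1/4·h[2] + 1/4·h[3]
  h[3] = 1 + 1/2·h[0] + 1/8·h[2] + 1/4·h[3]
Solving the 3×3 linear system over states ≠ 1 gives exactly h = [76/23, 0, 88/23, 96/23] (h[1] = 0 is the target).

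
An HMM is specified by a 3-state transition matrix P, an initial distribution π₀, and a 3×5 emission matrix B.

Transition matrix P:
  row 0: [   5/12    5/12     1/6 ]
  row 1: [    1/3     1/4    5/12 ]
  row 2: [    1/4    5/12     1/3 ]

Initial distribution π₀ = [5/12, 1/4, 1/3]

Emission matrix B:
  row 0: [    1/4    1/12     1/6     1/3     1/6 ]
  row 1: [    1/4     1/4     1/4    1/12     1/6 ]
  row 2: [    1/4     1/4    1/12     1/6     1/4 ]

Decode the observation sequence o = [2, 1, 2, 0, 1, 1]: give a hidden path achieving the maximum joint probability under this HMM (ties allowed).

path = [1, 2, 1, 2, 1, 2]

t=0: δ = [6.944e-02, 6.250e-02, 2.778e-02]  (obs o_0=2)
t=1: δ = [2.411e-03, 7.234e-03, 6.510e-03]  ψ = [0, 0, 1]  (obs o_1=1)
t=2: δ = [4.019e-04, 6.782e-04, 2.512e-04]  ψ = [1, 2, 1]  (obs o_2=2)
t=3: δ = [5.651e-05, 4.239e-05, 7.064e-05]  ψ = [1, 1, 1]  (obs o_3=0)
t=4: δ = [1.962e-06, 7.359e-06, 5.887e-06]  ψ = [0, 2, 2]  (obs o_4=1)
t=5: δ = [2.044e-07, 6.132e-07, 7.665e-07]  ψ = [1, 2, 1]  (obs o_5=1)
backtrack: best end state = 2; path = [1, 2, 1, 2, 1, 2]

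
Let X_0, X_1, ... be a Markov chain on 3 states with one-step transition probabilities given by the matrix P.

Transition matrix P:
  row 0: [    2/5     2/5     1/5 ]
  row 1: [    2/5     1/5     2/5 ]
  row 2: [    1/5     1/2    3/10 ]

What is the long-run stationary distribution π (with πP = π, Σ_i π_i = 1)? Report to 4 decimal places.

π = [0.3396, 0.3585, 0.3019]

Balance equations π_j = Σ_i π_i·P[i][j]:
  π_0 = 2/5·π_0 + 2/5·π_1 + 1/5·π_2
  π_1 = 2/5·π_0 + 1/5·π_1 + 1/2·π_2
  normalize: π_0 + π_1 + π_2 = 1
Solving the linear system gives exactly π = [18/53, 19/53, 16/53].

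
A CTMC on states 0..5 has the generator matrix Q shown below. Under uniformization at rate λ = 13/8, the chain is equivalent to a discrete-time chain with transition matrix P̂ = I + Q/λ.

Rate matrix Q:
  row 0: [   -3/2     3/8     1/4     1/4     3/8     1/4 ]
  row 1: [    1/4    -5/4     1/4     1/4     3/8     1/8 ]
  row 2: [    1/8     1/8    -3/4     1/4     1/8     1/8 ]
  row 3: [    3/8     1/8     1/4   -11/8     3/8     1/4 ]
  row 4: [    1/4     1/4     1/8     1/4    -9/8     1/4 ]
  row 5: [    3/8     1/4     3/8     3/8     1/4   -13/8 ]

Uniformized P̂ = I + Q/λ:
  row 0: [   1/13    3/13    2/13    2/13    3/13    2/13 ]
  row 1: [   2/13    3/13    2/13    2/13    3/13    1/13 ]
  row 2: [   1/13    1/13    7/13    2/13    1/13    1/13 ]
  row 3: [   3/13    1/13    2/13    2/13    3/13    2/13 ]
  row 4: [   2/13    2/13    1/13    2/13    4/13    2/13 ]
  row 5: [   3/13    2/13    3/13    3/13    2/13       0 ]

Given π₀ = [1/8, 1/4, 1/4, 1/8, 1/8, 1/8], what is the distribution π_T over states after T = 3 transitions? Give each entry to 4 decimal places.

π = [0.1449, 0.1450, 0.2401, 0.1622, 0.2005, 0.1074]

t=0: π = [0.1250, 0.2500, 0.2500, 0.1250, 0.1250, 0.1250]
t=1: π = [0.1442, 0.1538, 0.2500, 0.1635, 0.1923, 0.0962]
t=2: π = [0.1435, 0.1450, 0.2426, 0.1612, 0.1997, 0.1080]
t=3: π = [0.1449, 0.1450, 0.2401, 0.1622, 0.2005, 0.1074]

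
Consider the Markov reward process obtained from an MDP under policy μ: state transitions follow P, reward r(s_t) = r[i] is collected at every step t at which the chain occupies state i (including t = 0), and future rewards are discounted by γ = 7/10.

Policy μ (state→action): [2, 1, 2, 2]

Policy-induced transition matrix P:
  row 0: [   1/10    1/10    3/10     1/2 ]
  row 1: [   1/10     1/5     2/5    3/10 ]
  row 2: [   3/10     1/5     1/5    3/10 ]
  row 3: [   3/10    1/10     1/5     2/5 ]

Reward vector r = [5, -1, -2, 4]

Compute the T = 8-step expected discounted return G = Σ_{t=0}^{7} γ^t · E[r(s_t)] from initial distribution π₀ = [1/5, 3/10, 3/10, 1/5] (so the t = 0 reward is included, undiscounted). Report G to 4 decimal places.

t=0: π = [0.2000, 0.3000, 0.3000, 0.2000], E[r] = 0.9000, γ^t·E[r] = 0.900000, running G = 0.900000
t=1: π = [0.2000, 0.1600, 0.2800, 0.3600], E[r] = 1.7200, γ^t·E[r] = 1.204000, running G = 2.104000
t=2: π = [0.2280, 0.1440, 0.2520, 0.3760], E[r] = 1.9960, γ^t·E[r] = 0.978040, running G = 3.082040
t=3: π = [0.2256, 0.1396, 0.2516, 0.3832], E[r] = 2.0180, γ^t·E[r] = 0.692174, running G = 3.774214
t=4: π = [0.2270, 0.1391, 0.2505, 0.3834], E[r] = 2.0285, γ^t·E[r] = 0.487038, running G = 4.261252
t=5: π = [0.2268, 0.1390, 0.2505, 0.3837], E[r] = 2.0289, γ^t·E[r] = 0.340991, running G = 4.602243
t=6: π = [0.2269, 0.1389, 0.2505, 0.3837], E[r] = 2.0293, γ^t·E[r] = 0.238744, running G = 4.840987
t=7: π = [0.2268, 0.1389, 0.2505, 0.3837], E[r] = 2.0293, γ^t·E[r] = 0.167120, running G = 5.008107

G = 5.0081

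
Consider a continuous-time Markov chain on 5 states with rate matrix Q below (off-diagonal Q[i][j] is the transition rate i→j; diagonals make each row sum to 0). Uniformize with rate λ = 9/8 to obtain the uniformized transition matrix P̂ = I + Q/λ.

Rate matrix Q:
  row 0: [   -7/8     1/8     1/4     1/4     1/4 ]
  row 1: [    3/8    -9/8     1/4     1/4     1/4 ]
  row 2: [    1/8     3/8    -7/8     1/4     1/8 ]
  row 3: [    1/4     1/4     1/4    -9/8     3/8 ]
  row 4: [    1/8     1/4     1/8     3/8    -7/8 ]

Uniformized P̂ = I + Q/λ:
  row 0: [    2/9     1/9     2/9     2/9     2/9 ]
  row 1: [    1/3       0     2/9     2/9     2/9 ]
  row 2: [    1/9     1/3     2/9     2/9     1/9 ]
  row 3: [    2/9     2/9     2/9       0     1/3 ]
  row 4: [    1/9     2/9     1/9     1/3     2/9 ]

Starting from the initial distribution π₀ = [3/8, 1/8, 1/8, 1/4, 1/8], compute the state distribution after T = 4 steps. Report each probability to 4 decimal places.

π = [0.1956, 0.1820, 0.1974, 0.2026, 0.2225]

t=0: π = [0.3750, 0.1250, 0.1250, 0.2500, 0.1250]
t=1: π = [0.2083, 0.1667, 0.2083, 0.1806, 0.2361]
t=2: π = [0.1914, 0.1852, 0.1960, 0.2083, 0.2191]
t=3: π = [0.1967, 0.1816, 0.1979, 0.2003, 0.2236]
t=4: π = [0.1956, 0.1820, 0.1974, 0.2026, 0.2225]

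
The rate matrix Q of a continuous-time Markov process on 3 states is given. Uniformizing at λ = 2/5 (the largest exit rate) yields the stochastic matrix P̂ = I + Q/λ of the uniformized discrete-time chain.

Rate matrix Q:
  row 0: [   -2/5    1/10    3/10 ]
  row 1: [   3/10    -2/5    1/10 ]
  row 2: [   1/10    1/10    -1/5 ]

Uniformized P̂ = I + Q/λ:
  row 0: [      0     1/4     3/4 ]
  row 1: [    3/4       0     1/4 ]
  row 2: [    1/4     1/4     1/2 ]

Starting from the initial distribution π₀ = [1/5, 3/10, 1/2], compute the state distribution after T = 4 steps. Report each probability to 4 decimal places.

t=0: π = [0.2000, 0.3000, 0.5000]
t=1: π = [0.3500, 0.1750, 0.4750]
t=2: π = [0.2500, 0.2063, 0.5438]
t=3: π = [0.2906, 0.1984, 0.5109]
t=4: π = [0.2766, 0.2004, 0.5230]

π = [0.2766, 0.2004, 0.5230]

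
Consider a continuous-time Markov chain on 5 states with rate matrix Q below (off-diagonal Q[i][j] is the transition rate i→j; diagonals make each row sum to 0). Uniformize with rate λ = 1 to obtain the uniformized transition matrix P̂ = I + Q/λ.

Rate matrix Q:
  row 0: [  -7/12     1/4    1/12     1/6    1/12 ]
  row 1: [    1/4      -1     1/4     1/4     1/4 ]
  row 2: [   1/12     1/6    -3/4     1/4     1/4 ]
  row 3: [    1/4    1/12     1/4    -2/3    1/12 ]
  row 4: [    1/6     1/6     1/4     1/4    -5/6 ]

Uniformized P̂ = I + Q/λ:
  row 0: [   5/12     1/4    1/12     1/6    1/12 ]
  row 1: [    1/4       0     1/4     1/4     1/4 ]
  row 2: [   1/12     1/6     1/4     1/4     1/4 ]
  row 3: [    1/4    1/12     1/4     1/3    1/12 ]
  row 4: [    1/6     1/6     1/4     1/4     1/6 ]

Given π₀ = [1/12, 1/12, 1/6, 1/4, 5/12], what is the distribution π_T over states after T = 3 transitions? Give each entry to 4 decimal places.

t=0: π = [0.0833, 0.0833, 0.1667, 0.2500, 0.4167]
t=1: π = [0.2014, 0.1389, 0.2361, 0.2639, 0.1597]
t=2: π = [0.2309, 0.1383, 0.2164, 0.2552, 0.1591]
t=3: π = [0.2391, 0.1416, 0.2115, 0.2520, 0.1557]

π = [0.2391, 0.1416, 0.2115, 0.2520, 0.1557]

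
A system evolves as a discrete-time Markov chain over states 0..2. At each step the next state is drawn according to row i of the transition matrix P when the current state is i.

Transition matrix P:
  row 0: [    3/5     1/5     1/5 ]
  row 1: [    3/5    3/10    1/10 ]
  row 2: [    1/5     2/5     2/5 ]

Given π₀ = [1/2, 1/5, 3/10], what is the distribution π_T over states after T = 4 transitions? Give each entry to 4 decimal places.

π = [0.5134, 0.2704, 0.2161]

t=0: π = [0.5000, 0.2000, 0.3000]
t=1: π = [0.4800, 0.2800, 0.2400]
t=2: π = [0.5040, 0.2760, 0.2200]
t=3: π = [0.5120, 0.2716, 0.2164]
t=4: π = [0.5134, 0.2704, 0.2161]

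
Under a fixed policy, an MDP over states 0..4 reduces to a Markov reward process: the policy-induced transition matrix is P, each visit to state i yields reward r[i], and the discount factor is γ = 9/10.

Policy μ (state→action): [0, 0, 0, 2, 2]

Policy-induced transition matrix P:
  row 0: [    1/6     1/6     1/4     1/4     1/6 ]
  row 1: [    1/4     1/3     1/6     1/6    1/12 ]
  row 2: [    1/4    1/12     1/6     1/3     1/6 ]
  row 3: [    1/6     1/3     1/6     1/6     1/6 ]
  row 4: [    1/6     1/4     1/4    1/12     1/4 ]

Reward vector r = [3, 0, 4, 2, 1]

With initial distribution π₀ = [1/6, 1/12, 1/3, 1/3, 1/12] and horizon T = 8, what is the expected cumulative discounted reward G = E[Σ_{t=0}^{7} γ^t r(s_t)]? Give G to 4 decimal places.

G = 11.8063

t=0: π = [0.1667, 0.0833, 0.3333, 0.3333, 0.0833], E[r] = 2.5833, γ^t·E[r] = 2.583333, running G = 2.583333
t=1: π = [0.2014, 0.2153, 0.1875, 0.2292, 0.1667], E[r] = 1.9792, γ^t·E[r] = 1.781250, running G = 4.364583
t=2: π = [0.2002, 0.2390, 0.1973, 0.2008, 0.1626], E[r] = 1.9543, γ^t·E[r] = 1.582969, running G = 5.947552
t=3: π = [0.2030, 0.2371, 0.1969, 0.2027, 0.1603], E[r] = 1.9624, γ^t·E[r] = 1.430578, running G = 7.378130
t=4: π = [0.2028, 0.2369, 0.1969, 0.2030, 0.1603], E[r] = 1.9626, γ^t·E[r] = 1.287681, running G = 8.665811
t=5: π = [0.2028, 0.2369, 0.1969, 0.2030, 0.1603], E[r] = 1.9625, γ^t·E[r] = 1.158848, running G = 9.824659
t=6: π = [0.2028, 0.2369, 0.1969, 0.2030, 0.1603], E[r] = 1.9625, γ^t·E[r] = 1.042958, running G = 10.867617
t=7: π = [0.2028, 0.2369, 0.1969, 0.2030, 0.1603], E[r] = 1.9625, γ^t·E[r] = 0.938663, running G = 11.806280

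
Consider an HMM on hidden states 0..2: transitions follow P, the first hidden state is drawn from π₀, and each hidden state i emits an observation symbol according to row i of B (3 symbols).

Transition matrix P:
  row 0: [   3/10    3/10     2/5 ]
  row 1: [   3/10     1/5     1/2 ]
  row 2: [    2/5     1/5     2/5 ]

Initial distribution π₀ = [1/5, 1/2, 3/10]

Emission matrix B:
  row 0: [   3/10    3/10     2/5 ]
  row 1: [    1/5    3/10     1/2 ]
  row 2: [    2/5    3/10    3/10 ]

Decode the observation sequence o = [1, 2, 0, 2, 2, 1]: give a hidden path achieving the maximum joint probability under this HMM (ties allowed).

path = [1, 2, 2, 0, 1, 2]

t=0: δ = [6.000e-02, 1.500e-01, 9.000e-02]  (obs o_0=1)
t=1: δ = [1.800e-02, 1.500e-02, 2.250e-02]  ψ = [1, 1, 1]  (obs o_1=2)
t=2: δ = [2.700e-03, 1.080e-03, 3.600e-03]  ψ = [2, 0, 2]  (obs o_2=0)
t=3: δ = [5.760e-04, 4.050e-04, 4.320e-04]  ψ = [2, 0, 2]  (obs o_3=2)
t=4: δ = [6.912e-05, 8.640e-05, 6.912e-05]  ψ = [0, 0, 0]  (obs o_4=2)
t=5: δ = [8.294e-06, 6.221e-06, 1.296e-05]  ψ = [2, 0, 1]  (obs o_5=1)
backtrack: best end state = 2; path = [1, 2, 2, 0, 1, 2]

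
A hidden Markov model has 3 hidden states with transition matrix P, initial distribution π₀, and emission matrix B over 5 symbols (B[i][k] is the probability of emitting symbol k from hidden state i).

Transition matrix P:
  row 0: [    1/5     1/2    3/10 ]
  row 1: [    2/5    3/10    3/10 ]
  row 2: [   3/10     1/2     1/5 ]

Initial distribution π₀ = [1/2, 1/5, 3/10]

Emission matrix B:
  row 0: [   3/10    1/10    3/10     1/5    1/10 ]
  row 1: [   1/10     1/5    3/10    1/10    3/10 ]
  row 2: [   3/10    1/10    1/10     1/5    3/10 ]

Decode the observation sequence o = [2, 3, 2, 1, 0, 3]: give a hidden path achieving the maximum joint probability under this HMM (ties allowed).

path = [0, 1, 0, 1, 0, 2]

t=0: δ = [1.500e-01, 6.000e-02, 3.000e-02]  (obs o_0=2)
t=1: δ = [6.000e-03, 7.500e-03, 9.000e-03]  ψ = [0, 0, 0]  (obs o_1=3)
t=2: δ = [9.000e-04, 1.350e-03, 2.250e-04]  ψ = [1, 2, 1]  (obs o_2=2)
t=3: δ = [5.400e-05, 9.000e-05, 4.050e-05]  ψ = [1, 0, 1]  (obs o_3=1)
t=4: δ = [1.080e-05, 2.700e-06, 8.100e-06]  ψ = [1, 0, 1]  (obs o_4=0)
t=5: δ = [4.860e-07, 5.400e-07, 6.480e-07]  ψ = [2, 0, 0]  (obs o_5=3)
backtrack: best end state = 2; path = [0, 1, 0, 1, 0, 2]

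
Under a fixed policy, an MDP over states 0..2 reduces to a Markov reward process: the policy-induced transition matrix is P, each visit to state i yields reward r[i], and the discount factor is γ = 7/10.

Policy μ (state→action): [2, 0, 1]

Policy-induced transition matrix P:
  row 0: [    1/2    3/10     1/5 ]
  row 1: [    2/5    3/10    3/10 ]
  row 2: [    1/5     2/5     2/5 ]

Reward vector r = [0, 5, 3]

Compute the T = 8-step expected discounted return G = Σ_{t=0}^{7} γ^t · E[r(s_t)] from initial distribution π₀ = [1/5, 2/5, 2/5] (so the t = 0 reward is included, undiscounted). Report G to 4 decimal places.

t=0: π = [0.2000, 0.4000, 0.4000], E[r] = 3.2000, γ^t·E[r] = 3.200000, running G = 3.200000
t=1: π = [0.3400, 0.3400, 0.3200], E[r] = 2.6600, γ^t·E[r] = 1.862000, running G = 5.062000
t=2: π = [0.3700, 0.3320, 0.2980], E[r] = 2.5540, γ^t·E[r] = 1.251460, running G = 6.313460
t=3: π = [0.3774, 0.3298, 0.2928], E[r] = 2.5274, γ^t·E[r] = 0.866898, running G = 7.180358
t=4: π = [0.3792, 0.3293, 0.2915], E[r] = 2.5210, γ^t·E[r] = 0.605297, running G = 7.785655
t=5: π = [0.3796, 0.3292, 0.2912], E[r] = 2.5195, γ^t·E[r] = 0.423449, running G = 8.209104
t=6: π = [0.3797, 0.3291, 0.2912], E[r] = 2.5191, γ^t·E[r] = 0.296370, running G = 8.505474
t=7: π = [0.3797, 0.3291, 0.2911], E[r] = 2.5190, γ^t·E[r] = 0.207452, running G = 8.712926

G = 8.7129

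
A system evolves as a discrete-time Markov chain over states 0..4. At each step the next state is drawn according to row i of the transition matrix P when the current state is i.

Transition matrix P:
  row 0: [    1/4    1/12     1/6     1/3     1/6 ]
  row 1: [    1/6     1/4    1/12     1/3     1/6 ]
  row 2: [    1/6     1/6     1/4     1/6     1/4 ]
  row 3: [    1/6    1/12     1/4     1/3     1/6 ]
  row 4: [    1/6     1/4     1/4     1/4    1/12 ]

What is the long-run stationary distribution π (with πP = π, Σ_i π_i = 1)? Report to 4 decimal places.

Balance equations π_j = Σ_i π_i·P[i][j]:
  π_0 = 1/4·π_0 + 1/6·π_1 + 1/6·π_2 + 1/6·π_3 + 1/6·π_4
  π_1 = 1/12·π_0 + 1/4·π_1 + 1/6·π_2 + 1/12·π_3 + 1/4·π_4
  π_2 = 1/6·π_0 + 1/12·π_1 + 1/4·π_2 + 1/4·π_3 + 1/4·π_4
  π_3 = 1/3·π_0 + 1/3·π_1 + 1/6·π_2 + 1/3·π_3 + 1/4·π_4
  normalize: π_0 + π_1 + π_2 + π_3 + π_4 = 1
Solving the linear system gives exactly π = [2/11, 903/5830, 1828/8745, 4973/17490, 1486/8745].

π = [0.1818, 0.1549, 0.2090, 0.2843, 0.1699]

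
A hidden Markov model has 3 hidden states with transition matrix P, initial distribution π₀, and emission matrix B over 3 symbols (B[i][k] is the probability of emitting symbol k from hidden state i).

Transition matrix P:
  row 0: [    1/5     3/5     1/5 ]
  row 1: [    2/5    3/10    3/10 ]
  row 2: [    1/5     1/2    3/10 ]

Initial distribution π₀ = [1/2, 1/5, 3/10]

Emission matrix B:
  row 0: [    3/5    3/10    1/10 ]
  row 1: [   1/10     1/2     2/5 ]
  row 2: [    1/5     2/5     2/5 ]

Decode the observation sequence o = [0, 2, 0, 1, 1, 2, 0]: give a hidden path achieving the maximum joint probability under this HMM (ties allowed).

t=0: δ = [3.000e-01, 2.000e-02, 6.000e-02]  (obs o_0=0)
t=1: δ = [6.000e-03, 7.200e-02, 2.400e-02]  ψ = [0, 0, 0]  (obs o_1=2)
t=2: δ = [1.728e-02, 2.160e-03, 4.320e-03]  ψ = [1, 1, 1]  (obs o_2=0)
t=3: δ = [1.037e-03, 5.184e-03, 1.382e-03]  ψ = [0, 0, 0]  (obs o_3=1)
t=4: δ = [6.221e-04, 7.776e-04, 6.221e-04]  ψ = [1, 1, 1]  (obs o_4=1)
t=5: δ = [3.110e-05, 1.493e-04, 9.331e-05]  ψ = [1, 0, 1]  (obs o_5=2)
t=6: δ = [3.583e-05, 4.666e-06, 8.958e-06]  ψ = [1, 2, 1]  (obs o_6=0)
backtrack: best end state = 0; path = [0, 1, 0, 1, 0, 1, 0]

path = [0, 1, 0, 1, 0, 1, 0]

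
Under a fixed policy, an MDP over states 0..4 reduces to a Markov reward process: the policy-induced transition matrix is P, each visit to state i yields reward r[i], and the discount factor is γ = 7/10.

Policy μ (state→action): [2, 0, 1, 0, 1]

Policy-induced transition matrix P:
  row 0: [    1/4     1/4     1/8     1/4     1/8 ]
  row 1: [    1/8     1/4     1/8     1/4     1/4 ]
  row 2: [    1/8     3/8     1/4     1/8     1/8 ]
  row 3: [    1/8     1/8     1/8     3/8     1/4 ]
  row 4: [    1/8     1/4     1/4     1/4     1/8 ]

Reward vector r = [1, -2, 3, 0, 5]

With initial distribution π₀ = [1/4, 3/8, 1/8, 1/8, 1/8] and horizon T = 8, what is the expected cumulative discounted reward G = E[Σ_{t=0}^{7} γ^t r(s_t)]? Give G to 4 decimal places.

G = 2.8453

t=0: π = [0.2500, 0.3750, 0.1250, 0.1250, 0.1250], E[r] = 0.5000, γ^t·E[r] = 0.500000, running G = 0.500000
t=1: π = [0.1563, 0.2500, 0.1563, 0.2500, 0.1875], E[r] = 1.0625, γ^t·E[r] = 0.743750, running G = 1.243750
t=2: π = [0.1445, 0.2383, 0.1680, 0.2617, 0.1875], E[r] = 1.1094, γ^t·E[r] = 0.543594, running G = 1.787344
t=3: π = [0.1431, 0.2383, 0.1694, 0.2617, 0.1875], E[r] = 1.1123, γ^t·E[r] = 0.381521, running G = 2.168864
t=4: π = [0.1429, 0.2385, 0.1696, 0.2615, 0.1875], E[r] = 1.1123, γ^t·E[r] = 0.267064, running G = 2.435929
t=5: π = [0.1429, 0.2385, 0.1696, 0.2615, 0.1875], E[r] = 1.1123, γ^t·E[r] = 0.186937, running G = 2.622866
t=6: π = [0.1429, 0.2385, 0.1696, 0.2615, 0.1875], E[r] = 1.1122, γ^t·E[r] = 0.130855, running G = 2.753721
t=7: π = [0.1429, 0.2385, 0.1696, 0.2615, 0.1875], E[r] = 1.1122, γ^t·E[r] = 0.091598, running G = 2.845319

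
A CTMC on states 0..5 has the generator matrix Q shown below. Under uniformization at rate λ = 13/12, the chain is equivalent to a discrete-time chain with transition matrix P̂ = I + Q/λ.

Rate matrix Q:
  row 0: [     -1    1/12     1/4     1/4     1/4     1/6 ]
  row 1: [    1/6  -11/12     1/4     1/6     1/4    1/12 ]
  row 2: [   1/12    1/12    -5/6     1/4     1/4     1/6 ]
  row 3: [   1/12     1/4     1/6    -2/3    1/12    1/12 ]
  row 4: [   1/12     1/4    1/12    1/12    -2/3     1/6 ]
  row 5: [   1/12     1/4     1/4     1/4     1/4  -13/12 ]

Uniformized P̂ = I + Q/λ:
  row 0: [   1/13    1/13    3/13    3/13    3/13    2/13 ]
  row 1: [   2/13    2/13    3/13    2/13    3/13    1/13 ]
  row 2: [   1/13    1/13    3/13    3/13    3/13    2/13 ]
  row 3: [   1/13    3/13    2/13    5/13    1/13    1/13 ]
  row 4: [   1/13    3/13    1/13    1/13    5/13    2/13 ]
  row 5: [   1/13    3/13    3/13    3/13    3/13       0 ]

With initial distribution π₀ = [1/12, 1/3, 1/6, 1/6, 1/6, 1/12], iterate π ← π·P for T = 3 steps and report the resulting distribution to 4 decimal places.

t=0: π = [0.0833, 0.3333, 0.1667, 0.1667, 0.1667, 0.0833]
t=1: π = [0.1026, 0.1667, 0.1923, 0.2051, 0.2308, 0.1026]
t=2: π = [0.0897, 0.1726, 0.1795, 0.2140, 0.2347, 0.1095]
t=3: π = [0.0902, 0.1761, 0.1782, 0.2143, 0.2340, 0.1073]

π = [0.0902, 0.1761, 0.1782, 0.2143, 0.2340, 0.1073]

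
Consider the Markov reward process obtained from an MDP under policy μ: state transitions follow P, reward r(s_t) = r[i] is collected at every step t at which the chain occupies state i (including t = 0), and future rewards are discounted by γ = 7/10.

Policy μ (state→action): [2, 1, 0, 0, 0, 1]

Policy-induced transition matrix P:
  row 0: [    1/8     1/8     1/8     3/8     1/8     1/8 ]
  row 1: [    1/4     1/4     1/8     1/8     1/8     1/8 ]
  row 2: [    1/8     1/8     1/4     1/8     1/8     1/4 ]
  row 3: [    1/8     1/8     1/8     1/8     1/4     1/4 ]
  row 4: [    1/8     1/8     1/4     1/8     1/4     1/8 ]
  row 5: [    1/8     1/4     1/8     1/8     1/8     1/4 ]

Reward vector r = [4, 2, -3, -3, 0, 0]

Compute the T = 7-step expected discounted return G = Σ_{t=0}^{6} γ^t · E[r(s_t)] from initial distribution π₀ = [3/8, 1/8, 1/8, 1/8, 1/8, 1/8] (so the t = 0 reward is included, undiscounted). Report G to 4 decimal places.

G = 0.7420

t=0: π = [0.3750, 0.1250, 0.1250, 0.1250, 0.1250, 0.1250], E[r] = 1.0000, γ^t·E[r] = 1.000000, running G = 1.000000
t=1: π = [0.1406, 0.1563, 0.1563, 0.2188, 0.1563, 0.1719], E[r] = -0.2500, γ^t·E[r] = -0.175000, running G = 0.825000
t=2: π = [0.1445, 0.1660, 0.1641, 0.1602, 0.1719, 0.1934], E[r] = -0.0625, γ^t·E[r] = -0.030625, running G = 0.794375
t=3: π = [0.1458, 0.1699, 0.1670, 0.1611, 0.1665, 0.1897], E[r] = -0.0615, γ^t·E[r] = -0.021103, running G = 0.773272
t=4: π = [0.1462, 0.1700, 0.1667, 0.1614, 0.1660, 0.1897], E[r] = -0.0595, γ^t·E[r] = -0.014288, running G = 0.758984
t=5: π = [0.1462, 0.1700, 0.1666, 0.1616, 0.1659, 0.1897], E[r] = -0.0595, γ^t·E[r] = -0.010004, running G = 0.748980
t=6: π = [0.1462, 0.1700, 0.1666, 0.1616, 0.1659, 0.1897], E[r] = -0.0595, γ^t·E[r] = -0.006996, running G = 0.741984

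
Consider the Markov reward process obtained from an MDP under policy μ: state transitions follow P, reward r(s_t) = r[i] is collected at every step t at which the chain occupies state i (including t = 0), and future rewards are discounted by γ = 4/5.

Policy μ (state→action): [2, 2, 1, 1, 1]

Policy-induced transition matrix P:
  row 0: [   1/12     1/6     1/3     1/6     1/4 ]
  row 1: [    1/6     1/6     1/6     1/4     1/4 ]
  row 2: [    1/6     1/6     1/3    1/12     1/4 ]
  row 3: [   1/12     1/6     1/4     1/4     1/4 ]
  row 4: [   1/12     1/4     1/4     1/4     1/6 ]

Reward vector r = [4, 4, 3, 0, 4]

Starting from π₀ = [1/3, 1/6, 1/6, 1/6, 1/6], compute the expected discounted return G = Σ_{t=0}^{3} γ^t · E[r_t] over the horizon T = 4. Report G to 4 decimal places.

G = 8.9247

t=0: π = [0.3333, 0.1667, 0.1667, 0.1667, 0.1667], E[r] = 3.1667, γ^t·E[r] = 3.166667, running G = 3.166667
t=1: π = [0.1111, 0.1806, 0.2778, 0.1944, 0.2361], E[r] = 2.9444, γ^t·E[r] = 2.355556, running G = 5.522222
t=2: π = [0.1215, 0.1863, 0.2674, 0.1944, 0.2303], E[r] = 2.9549, γ^t·E[r] = 1.891111, running G = 7.413333
t=3: π = [0.1211, 0.1859, 0.2669, 0.1953, 0.2308], E[r] = 2.9519, γ^t·E[r] = 1.511358, running G = 8.924691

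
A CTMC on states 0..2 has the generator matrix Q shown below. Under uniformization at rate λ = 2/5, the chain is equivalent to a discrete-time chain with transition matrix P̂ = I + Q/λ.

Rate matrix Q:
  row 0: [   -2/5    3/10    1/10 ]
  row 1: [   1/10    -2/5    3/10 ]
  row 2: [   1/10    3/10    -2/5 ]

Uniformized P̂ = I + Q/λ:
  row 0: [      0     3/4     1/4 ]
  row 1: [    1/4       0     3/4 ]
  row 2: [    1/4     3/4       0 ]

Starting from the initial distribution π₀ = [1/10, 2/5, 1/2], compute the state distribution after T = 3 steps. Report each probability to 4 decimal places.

t=0: π = [0.1000, 0.4000, 0.5000]
t=1: π = [0.2250, 0.4500, 0.3250]
t=2: π = [0.1938, 0.4125, 0.3938]
t=3: π = [0.2016, 0.4406, 0.3578]

π = [0.2016, 0.4406, 0.3578]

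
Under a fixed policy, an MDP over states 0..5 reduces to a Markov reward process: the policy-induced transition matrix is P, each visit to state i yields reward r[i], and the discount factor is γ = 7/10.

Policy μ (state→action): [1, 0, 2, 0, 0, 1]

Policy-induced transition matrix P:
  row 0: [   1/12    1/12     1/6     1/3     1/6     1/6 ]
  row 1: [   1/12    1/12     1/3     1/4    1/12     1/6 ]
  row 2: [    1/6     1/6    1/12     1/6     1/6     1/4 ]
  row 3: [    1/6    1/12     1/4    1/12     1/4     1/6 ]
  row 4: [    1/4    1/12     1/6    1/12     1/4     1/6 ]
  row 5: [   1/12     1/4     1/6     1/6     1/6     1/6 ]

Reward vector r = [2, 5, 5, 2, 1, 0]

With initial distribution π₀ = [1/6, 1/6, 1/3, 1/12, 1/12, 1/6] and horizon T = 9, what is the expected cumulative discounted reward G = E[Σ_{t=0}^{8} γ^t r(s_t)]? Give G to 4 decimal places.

t=0: π = [0.1667, 0.1667, 0.3333, 0.0833, 0.0833, 0.1667], E[r] = 3.0833, γ^t·E[r] = 3.083333, running G = 3.083333
t=1: π = [0.1319, 0.1389, 0.1736, 0.1944, 0.1667, 0.1944], E[r] = 2.3819, γ^t·E[r] = 1.667361, running G = 4.750694
t=2: π = [0.1418, 0.1302, 0.1916, 0.1701, 0.1852, 0.1811], E[r] = 2.4178, γ^t·E[r] = 1.184734, running G = 5.935428
t=3: π = [0.1443, 0.1295, 0.1866, 0.1715, 0.1854, 0.1826], E[r] = 2.3975, γ^t·E[r] = 0.822350, running G = 6.757778
t=4: π = [0.1441, 0.1293, 0.1870, 0.1718, 0.1856, 0.1822], E[r] = 2.3989, γ^t·E[r] = 0.575973, running G = 7.333751
t=5: π = [0.1442, 0.1293, 0.1870, 0.1717, 0.1857, 0.1822], E[r] = 2.3985, γ^t·E[r] = 0.403122, running G = 7.736873
t=6: π = [0.1442, 0.1293, 0.1869, 0.1717, 0.1857, 0.1822], E[r] = 2.3985, γ^t·E[r] = 0.282184, running G = 8.019057
t=7: π = [0.1442, 0.1293, 0.1869, 0.1717, 0.1857, 0.1822], E[r] = 2.3985, γ^t·E[r] = 0.197529, running G = 8.216586
t=8: π = [0.1442, 0.1293, 0.1869, 0.1717, 0.1857, 0.1822], E[r] = 2.3985, γ^t·E[r] = 0.138270, running G = 8.354856

G = 8.3549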